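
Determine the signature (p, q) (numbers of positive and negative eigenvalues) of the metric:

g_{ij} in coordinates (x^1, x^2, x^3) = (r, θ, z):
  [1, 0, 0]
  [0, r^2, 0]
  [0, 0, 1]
The metric is diagonal, so its eigenvalues are the diagonal entries: 1, r^2, 1 (at a generic point, where coordinate-dependent entries are positive).
3 positive, 0 negative.
(3, 0) - Riemannian (positive definite)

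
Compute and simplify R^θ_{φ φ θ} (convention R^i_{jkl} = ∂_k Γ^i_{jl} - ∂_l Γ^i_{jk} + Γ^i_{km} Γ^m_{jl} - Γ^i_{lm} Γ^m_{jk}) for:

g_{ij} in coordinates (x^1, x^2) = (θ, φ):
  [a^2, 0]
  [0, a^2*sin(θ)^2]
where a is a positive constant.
Non-zero Christoffel symbols (Γ^k_{ij} = Γ^k_{ji}):
Γ^θ_{φ φ} = -sin(2*θ)/2
Γ^φ_{θ φ} = 1/tan(θ)
R^θ_{φ φ θ} = ∂_φ Γ^θ_{φ θ} - ∂_θ Γ^θ_{φ φ} + Γ^θ_{φ m} Γ^m_{φ θ} - Γ^θ_{θ m} Γ^m_{φ φ}
  = (0) - (-cos(2*θ)) + (-cos(θ)^2) - (0) = -sin(θ)^2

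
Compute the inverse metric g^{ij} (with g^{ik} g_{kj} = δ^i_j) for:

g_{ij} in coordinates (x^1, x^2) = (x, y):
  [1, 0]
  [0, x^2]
The metric is diagonal, so g^{ij} is diagonal with entries 1/g_{ii}: diag(1, 1/(x^2)).
g^{ij}:
  [1, 0]
  [0, 1/x^2]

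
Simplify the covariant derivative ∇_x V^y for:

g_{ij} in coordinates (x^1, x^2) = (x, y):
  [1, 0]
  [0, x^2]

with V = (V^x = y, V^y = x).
Non-zero Christoffel symbols:
Γ^x_{y y} = -x
Γ^y_{x y} = 1/x
∇_x V^y = ∂_x V^y + Γ^y_{x j} V^j
  = (1) + (0)(y) + (1/x)(x)
  = 2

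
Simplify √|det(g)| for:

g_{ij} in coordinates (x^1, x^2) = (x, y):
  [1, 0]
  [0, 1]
det(g) = 1
√|det(g)| = 1
Volume element: dV = 1 dx dy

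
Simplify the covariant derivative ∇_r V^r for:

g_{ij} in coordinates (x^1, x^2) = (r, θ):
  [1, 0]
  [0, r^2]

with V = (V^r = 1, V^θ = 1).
Non-zero Christoffel symbols:
Γ^r_{θ θ} = -r
Γ^θ_{r θ} = 1/r
∇_r V^r = ∂_r V^r + Γ^r_{r j} V^j
  = (0) + (0)(1) + (0)(1)
  = 0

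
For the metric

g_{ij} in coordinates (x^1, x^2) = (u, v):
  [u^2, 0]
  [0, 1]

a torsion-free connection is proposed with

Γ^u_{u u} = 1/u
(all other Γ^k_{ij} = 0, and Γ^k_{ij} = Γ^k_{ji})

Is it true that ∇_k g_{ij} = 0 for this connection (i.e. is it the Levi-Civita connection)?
Using ∇_k g_{ij} = ∂_k g_{ij} - Γ^m_{ki} g_{mj} - Γ^m_{kj} g_{im}:
e.g. ∇_u g_{uu} = (2*u) - (u) - (u) = 0
Every component ∇_k g_{ij} vanishes: the connection is metric compatible.
Yes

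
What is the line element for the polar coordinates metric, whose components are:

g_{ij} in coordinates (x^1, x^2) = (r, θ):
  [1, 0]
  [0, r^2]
ds^2 = g_{ij} dx^i dx^j; only the non-zero components contribute.
ds^2 = dr^2 + r^2 dθ^2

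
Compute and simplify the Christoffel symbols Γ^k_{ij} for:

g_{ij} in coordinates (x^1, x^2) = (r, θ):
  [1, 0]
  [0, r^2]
Using Γ^k_{ij} = (1/2) g^{km} (∂_i g_{mj} + ∂_j g_{mi} - ∂_m g_{ij}); the metric is diagonal, so only the m = k term contributes.
Non-zero symbols (using the symmetry Γ^k_{ij} = Γ^k_{ji}):
Γ^r_{θ θ} = (1/2) g^{rr} (∂_θ g_{rθ} + ∂_θ g_{rθ} - ∂_r g_{θθ}) = (1/2)(1)((0) + (0) - (2*r)) = -r
Γ^θ_{r θ} = (1/2) g^{θθ} (∂_r g_{θθ} + ∂_θ g_{θr} - ∂_θ g_{rθ}) = (1/2)(1/r^2)((2*r) + (0) - (0)) = 1/r
All other Christoffel symbols are zero.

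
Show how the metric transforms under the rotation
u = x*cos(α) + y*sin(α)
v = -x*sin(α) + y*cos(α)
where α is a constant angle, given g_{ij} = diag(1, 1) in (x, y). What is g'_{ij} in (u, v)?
Invert the transformation: x = u*cos(α) - v*sin(α), y = u*sin(α) + v*cos(α)
g'_{ij} = (∂x^k/∂x'^i)(∂x^l/∂x'^j) g_{kl}; with g_{kl} = δ_{kl} this is Σ_k (∂x^k/∂x'^i)(∂x^k/∂x'^j).
Jacobian: ∂x/∂u = cos(α), ∂x/∂v = -sin(α), ∂y/∂u = sin(α), ∂y/∂v = cos(α)
g'_{uu} = (cos(α))(cos(α)) + (sin(α))(sin(α)) = 1
g'_{uv} = (cos(α))(-sin(α)) + (sin(α))(cos(α)) = 0
g'_{vv} = (-sin(α))(-sin(α)) + (cos(α))(cos(α)) = 1
g'_{ij} = diag(1, 1)
The Euclidean metric is invariant under rotations.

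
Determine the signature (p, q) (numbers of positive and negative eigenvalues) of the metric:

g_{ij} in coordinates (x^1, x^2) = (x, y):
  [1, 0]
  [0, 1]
The metric is diagonal, so its eigenvalues are the diagonal entries: 1, 1 (at a generic point, where coordinate-dependent entries are positive).
2 positive, 0 negative.
(2, 0) - Riemannian (positive definite)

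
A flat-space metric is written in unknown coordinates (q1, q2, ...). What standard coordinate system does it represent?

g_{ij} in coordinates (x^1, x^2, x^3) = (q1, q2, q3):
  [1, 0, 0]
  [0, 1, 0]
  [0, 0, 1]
All components are constant and the metric is the identity, i.e. orthonormal rectilinear coordinates.
Cartesian (3D) coordinates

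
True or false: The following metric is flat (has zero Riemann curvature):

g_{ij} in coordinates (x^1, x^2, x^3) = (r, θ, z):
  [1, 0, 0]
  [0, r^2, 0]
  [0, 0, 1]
Non-zero Christoffel symbols:
Γ^r_{θ θ} = -r
Γ^θ_{r θ} = 1/r
Ricci tensor: R_{rr} = 0, R_{rθ} = 0, R_{rz} = 0, R_{θθ} = 0, R_{θz} = 0, R_{zz} = 0
All R_{ij} vanish; in 3 dimensions the Riemann tensor is fully determined by the Ricci tensor, so R^i_{jkl} = 0: the metric is flat (curvilinear coordinates on flat space).
True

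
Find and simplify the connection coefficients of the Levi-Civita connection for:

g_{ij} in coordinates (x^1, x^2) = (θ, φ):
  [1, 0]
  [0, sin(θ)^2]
Using Γ^k_{ij} = (1/2) g^{km} (∂_i g_{mj} + ∂_j g_{mi} - ∂_m g_{ij}); the metric is diagonal, so only the m = k term contributes.
Non-zero symbols (using the symmetry Γ^k_{ij} = Γ^k_{ji}):
Γ^θ_{φ φ} = (1/2) g^{θθ} (∂_φ g_{θφ} + ∂_φ g_{θφ} - ∂_θ g_{φφ}) = (1/2)(1)((0) + (0) - (sin(2*θ))) = -sin(2*θ)/2
Γ^φ_{θ φ} = (1/2) g^{φφ} (∂_θ g_{φφ} + ∂_φ g_{φθ} - ∂_φ g_{θφ}) = (1/2)(1/sin(θ)^2)((sin(2*θ)) + (0) - (0)) = 1/tan(θ)
All other Christoffel symbols are zero.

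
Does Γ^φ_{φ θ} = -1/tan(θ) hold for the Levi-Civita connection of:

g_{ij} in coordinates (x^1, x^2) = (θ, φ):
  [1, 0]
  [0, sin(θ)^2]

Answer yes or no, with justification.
Γ^φ_{φ θ} = (1/2) g^{φφ} (∂_φ g_{φθ} + ∂_θ g_{φφ} - ∂_φ g_{φθ}) = (1/2)(1/sin(θ)^2)((0) + (sin(2*θ)) - (0)) = 1/tan(θ)
This differs from the proposed value -1/tan(θ).
No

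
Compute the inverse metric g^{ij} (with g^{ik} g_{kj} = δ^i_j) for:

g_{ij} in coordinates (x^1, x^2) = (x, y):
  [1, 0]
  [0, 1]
The metric is diagonal, so g^{ij} is diagonal with entries 1/g_{ii}: diag(1, 1).
g^{ij}:
  [1, 0]
  [0, 1]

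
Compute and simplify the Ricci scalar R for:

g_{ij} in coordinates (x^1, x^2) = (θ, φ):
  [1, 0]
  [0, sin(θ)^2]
Non-zero Christoffel symbols (Γ^k_{ij} = Γ^k_{ji}):
Γ^θ_{φ φ} = -sin(2*θ)/2
Γ^φ_{θ φ} = 1/tan(θ)
Ricci tensor (R_{ij} = R^k_{ikj}): R_{θθ} = 1, R_{θφ} = 0, R_{φφ} = sin(θ)^2
Inverse metric: g^{θθ} = 1, g^{φφ} = 1/sin(θ)^2
R = g^{ij} R_{ij} = (1)(1) + (1/sin(θ)^2)(sin(θ)^2) = 2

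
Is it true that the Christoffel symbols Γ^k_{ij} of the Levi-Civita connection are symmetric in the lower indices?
The Levi-Civita connection is torsion-free, which is exactly Γ^k_{ij} = Γ^k_{ji}.
Yes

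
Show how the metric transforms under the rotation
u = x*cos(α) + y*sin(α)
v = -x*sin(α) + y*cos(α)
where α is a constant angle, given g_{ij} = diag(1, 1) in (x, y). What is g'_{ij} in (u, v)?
Invert the transformation: x = u*cos(α) - v*sin(α), y = u*sin(α) + v*cos(α)
g'_{ij} = (∂x^k/∂x'^i)(∂x^l/∂x'^j) g_{kl}; with g_{kl} = δ_{kl} this is Σ_k (∂x^k/∂x'^i)(∂x^k/∂x'^j).
Jacobian: ∂x/∂u = cos(α), ∂x/∂v = -sin(α), ∂y/∂u = sin(α), ∂y/∂v = cos(α)
g'_{uu} = (cos(α))(cos(α)) + (sin(α))(sin(α)) = 1
g'_{uv} = (cos(α))(-sin(α)) + (sin(α))(cos(α)) = 0
g'_{vv} = (-sin(α))(-sin(α)) + (cos(α))(cos(α)) = 1
g'_{ij} = diag(1, 1)
The Euclidean metric is invariant under rotations.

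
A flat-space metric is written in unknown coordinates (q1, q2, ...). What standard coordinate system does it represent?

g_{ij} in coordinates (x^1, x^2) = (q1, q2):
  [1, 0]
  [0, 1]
All components are constant and the metric is the identity, i.e. orthonormal rectilinear coordinates.
Cartesian (2D) coordinates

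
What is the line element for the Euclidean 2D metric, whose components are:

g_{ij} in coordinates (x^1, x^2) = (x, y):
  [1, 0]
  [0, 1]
ds^2 = g_{ij} dx^i dx^j; only the non-zero components contribute.
ds^2 = dx^2 + dy^2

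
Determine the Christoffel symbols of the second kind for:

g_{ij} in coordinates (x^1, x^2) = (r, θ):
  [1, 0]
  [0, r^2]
Using Γ^k_{ij} = (1/2) g^{km} (∂_i g_{mj} + ∂_j g_{mi} - ∂_m g_{ij}); the metric is diagonal, so only the m = k term contributes.
Non-zero symbols (using the symmetry Γ^k_{ij} = Γ^k_{ji}):
Γ^r_{θ θ} = (1/2) g^{rr} (∂_θ g_{rθ} + ∂_θ g_{rθ} - ∂_r g_{θθ}) = (1/2)(1)((0) + (0) - (2*r)) = -r
Γ^θ_{r θ} = (1/2) g^{θθ} (∂_r g_{θθ} + ∂_θ g_{θr} - ∂_θ g_{rθ}) = (1/2)(1/r^2)((2*r) + (0) - (0)) = 1/r
All other Christoffel symbols are zero.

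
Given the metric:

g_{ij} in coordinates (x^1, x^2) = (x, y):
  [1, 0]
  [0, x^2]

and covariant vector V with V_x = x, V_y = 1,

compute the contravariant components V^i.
Inverse metric (diagonal): g^{xx} = 1, g^{yy} = 1/x^2
V^i = g^{ij} V_j:
V^x = (1)(x) + (0)(1) = x
V^y = (0)(x) + (1/x^2)(1) = 1/x^2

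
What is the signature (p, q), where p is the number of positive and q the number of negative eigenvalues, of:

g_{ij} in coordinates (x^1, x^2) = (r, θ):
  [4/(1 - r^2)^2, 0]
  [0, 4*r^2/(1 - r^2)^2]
The metric is diagonal, so its eigenvalues are the diagonal entries: 4/(1 - r^2)^2, 4*r^2/(1 - r^2)^2 (at a generic point, where coordinate-dependent entries are positive).
2 positive, 0 negative.
(2, 0) - Riemannian (positive definite)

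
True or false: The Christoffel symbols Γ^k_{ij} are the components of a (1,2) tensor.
Under a change of coordinates Γ picks up an inhomogeneous term ∂²x/∂x'∂x'; e.g. Γ = 0 in Cartesian coordinates but Γ^r_{θθ} = -r in polar coordinates on the same flat plane.
False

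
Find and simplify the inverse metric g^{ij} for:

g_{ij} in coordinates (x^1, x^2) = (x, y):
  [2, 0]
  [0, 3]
The metric is diagonal, so g^{ij} is diagonal with entries 1/g_{ii}: diag(1/2, 1/3).
g^{ij}:
  [1/2, 0]
  [0, 1/3]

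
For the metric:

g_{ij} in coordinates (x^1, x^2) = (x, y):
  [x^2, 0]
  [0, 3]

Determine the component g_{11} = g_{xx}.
With x^1 = x, x^2 = y, g_{11} = g_{xx} is the row-1, column-1 entry of the matrix.
g_{11} = x^2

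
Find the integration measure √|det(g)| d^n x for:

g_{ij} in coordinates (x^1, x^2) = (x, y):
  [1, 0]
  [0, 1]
det(g) = 1
√|det(g)| = 1
Volume element: dV = 1 dx dy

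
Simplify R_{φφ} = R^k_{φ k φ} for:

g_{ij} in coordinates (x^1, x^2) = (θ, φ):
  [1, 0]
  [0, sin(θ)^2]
Non-zero Christoffel symbols (Γ^k_{ij} = Γ^k_{ji}):
Γ^θ_{φ φ} = -sin(2*θ)/2
Γ^φ_{θ φ} = 1/tan(θ)
R^θ_{φ θ φ} = ∂_θ Γ^θ_{φ φ} - ∂_φ Γ^θ_{φ θ} + Γ^θ_{θ m} Γ^m_{φ φ} - Γ^θ_{φ m} Γ^m_{φ θ}
  = (-cos(2*θ)) - (0) + (0) - (-cos(θ)^2) = sin(θ)^2
R^φ_{φ φ φ} = 0 (a repeated index in an antisymmetric pair)
R_{φφ} = R^θ_{φ θ φ} + R^φ_{φ φ φ} = (sin(θ)^2) + (0) = sin(θ)^2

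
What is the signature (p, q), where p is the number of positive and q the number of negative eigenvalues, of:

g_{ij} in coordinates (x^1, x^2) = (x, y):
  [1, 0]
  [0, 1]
The metric is diagonal, so its eigenvalues are the diagonal entries: 1, 1 (at a generic point, where coordinate-dependent entries are positive).
2 positive, 0 negative.
(2, 0) - Riemannian (positive definite)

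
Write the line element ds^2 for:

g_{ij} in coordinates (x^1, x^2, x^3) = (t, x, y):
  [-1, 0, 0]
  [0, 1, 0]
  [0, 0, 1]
ds^2 = g_{ij} dx^i dx^j; only the non-zero components contribute.
ds^2 = -dt^2 + dx^2 + dy^2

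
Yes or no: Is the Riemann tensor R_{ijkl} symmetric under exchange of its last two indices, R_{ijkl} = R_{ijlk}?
It is antisymmetric in the last pair: R_{ijkl} = -R_{ijlk}.
No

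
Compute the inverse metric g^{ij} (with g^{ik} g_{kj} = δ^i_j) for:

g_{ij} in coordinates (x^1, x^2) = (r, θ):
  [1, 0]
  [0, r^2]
The metric is diagonal, so g^{ij} is diagonal with entries 1/g_{ii}: diag(1, 1/(r^2)).
g^{ij}:
  [1, 0]
  [0, 1/r^2]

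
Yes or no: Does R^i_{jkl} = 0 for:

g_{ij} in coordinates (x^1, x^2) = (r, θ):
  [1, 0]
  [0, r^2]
Non-zero Christoffel symbols:
Γ^r_{θ θ} = -r
Γ^θ_{r θ} = 1/r
Ricci tensor: R_{rr} = 0, R_{rθ} = 0, R_{θθ} = 0
All R_{ij} vanish; in 2 dimensions the Riemann tensor is fully determined by the Ricci tensor, so R^i_{jkl} = 0: the metric is flat (curvilinear coordinates on flat space).
Yes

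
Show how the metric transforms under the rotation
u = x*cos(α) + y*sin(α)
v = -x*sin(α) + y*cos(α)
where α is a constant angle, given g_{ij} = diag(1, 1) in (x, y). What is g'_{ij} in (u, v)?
Invert the transformation: x = u*cos(α) - v*sin(α), y = u*sin(α) + v*cos(α)
g'_{ij} = (∂x^k/∂x'^i)(∂x^l/∂x'^j) g_{kl}; with g_{kl} = δ_{kl} this is Σ_k (∂x^k/∂x'^i)(∂x^k/∂x'^j).
Jacobian: ∂x/∂u = cos(α), ∂x/∂v = -sin(α), ∂y/∂u = sin(α), ∂y/∂v = cos(α)
g'_{uu} = (cos(α))(cos(α)) + (sin(α))(sin(α)) = 1
g'_{uv} = (cos(α))(-sin(α)) + (sin(α))(cos(α)) = 0
g'_{vv} = (-sin(α))(-sin(α)) + (cos(α))(cos(α)) = 1
g'_{ij} = diag(1, 1)
The Euclidean metric is invariant under rotations.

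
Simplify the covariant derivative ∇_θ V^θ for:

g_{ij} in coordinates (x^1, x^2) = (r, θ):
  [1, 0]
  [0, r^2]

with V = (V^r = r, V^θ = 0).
Non-zero Christoffel symbols:
Γ^r_{θ θ} = -r
Γ^θ_{r θ} = 1/r
∇_θ V^θ = ∂_θ V^θ + Γ^θ_{θ j} V^j
  = (0) + (1/r)(r) + (0)(0)
  = 1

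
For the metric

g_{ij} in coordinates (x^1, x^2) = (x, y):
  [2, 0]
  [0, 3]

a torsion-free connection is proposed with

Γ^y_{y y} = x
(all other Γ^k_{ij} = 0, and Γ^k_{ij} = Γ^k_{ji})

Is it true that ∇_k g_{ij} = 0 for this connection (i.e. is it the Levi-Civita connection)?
Using ∇_k g_{ij} = ∂_k g_{ij} - Γ^m_{ki} g_{mj} - Γ^m_{kj} g_{im}:
∇_y g_{yy} = (0) - (3*x) - (3*x) = -6*x ≠ 0
So the connection is not metric compatible (it is not the Levi-Civita connection).
No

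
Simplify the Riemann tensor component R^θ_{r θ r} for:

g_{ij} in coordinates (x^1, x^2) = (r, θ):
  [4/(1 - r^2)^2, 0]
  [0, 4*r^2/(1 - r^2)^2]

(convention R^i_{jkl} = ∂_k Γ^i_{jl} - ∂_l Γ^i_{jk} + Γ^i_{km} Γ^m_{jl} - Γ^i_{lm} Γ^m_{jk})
Non-zero Christoffel symbols (Γ^k_{ij} = Γ^k_{ji}):
Γ^r_{r r} = 2*r/(1 - r^2)
Γ^r_{θ θ} = (r^3 + r)/(r^2 - 1)
Γ^θ_{r θ} = (-r^2 - 1)/(r^3 - r)
R^θ_{r θ r} = ∂_θ Γ^θ_{r r} - ∂_r Γ^θ_{r θ} + Γ^θ_{θ m} Γ^m_{r r} - Γ^θ_{r m} Γ^m_{r θ}
  = (0) - ((r^4 + 4*r^2 - 1)/(r^3 - r)^2) + (2*(r^2 + 1)/(r^2 - 1)^2) - ((r^2 + 1)^2/(r^3 - r)^2) = -4/(r^2 - 1)^2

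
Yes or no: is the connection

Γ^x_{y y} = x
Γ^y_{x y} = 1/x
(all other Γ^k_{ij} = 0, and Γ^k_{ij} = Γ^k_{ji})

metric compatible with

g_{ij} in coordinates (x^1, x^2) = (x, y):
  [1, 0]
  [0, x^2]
Using ∇_k g_{ij} = ∂_k g_{ij} - Γ^m_{ki} g_{mj} - Γ^m_{kj} g_{im}:
∇_y g_{xy} = (0) - (x) - (x) = -2*x ≠ 0
So the connection is not metric compatible (it is not the Levi-Civita connection).
No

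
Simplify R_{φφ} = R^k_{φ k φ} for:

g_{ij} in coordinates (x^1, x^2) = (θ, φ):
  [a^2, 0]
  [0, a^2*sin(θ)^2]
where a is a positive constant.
Non-zero Christoffel symbols (Γ^k_{ij} = Γ^k_{ji}):
Γ^θ_{φ φ} = -sin(2*θ)/2
Γ^φ_{θ φ} = 1/tan(θ)
R^θ_{φ θ φ} = ∂_θ Γ^θ_{φ φ} - ∂_φ Γ^θ_{φ θ} + Γ^θ_{θ m} Γ^m_{φ φ} - Γ^θ_{φ m} Γ^m_{φ θ}
  = (-cos(2*θ)) - (0) + (0) - (-cos(θ)^2) = sin(θ)^2
R^φ_{φ φ φ} = 0 (a repeated index in an antisymmetric pair)
R_{φφ} = R^θ_{φ θ φ} + R^φ_{φ φ φ} = (sin(θ)^2) + (0) = sin(θ)^2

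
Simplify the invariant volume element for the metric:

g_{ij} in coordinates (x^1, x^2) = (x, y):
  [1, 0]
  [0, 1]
det(g) = 1
√|det(g)| = 1
Volume element: dV = 1 dx dy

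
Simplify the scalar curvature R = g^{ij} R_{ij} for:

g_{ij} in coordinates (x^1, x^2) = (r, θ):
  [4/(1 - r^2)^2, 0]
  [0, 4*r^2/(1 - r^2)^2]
Non-zero Christoffel symbols (Γ^k_{ij} = Γ^k_{ji}):
Γ^r_{r r} = 2*r/(1 - r^2)
Γ^r_{θ θ} = (r^3 + r)/(r^2 - 1)
Γ^θ_{r θ} = (-r^2 - 1)/(r^3 - r)
Ricci tensor (R_{ij} = R^k_{ikj}): R_{rr} = -4/(r^2 - 1)^2, R_{rθ} = 0, R_{θθ} = -4*r^2/(r^2 - 1)^2
Inverse metric: g^{rr} = (1 - r^2)^2/4, g^{θθ} = (1 - r^2)^2/(4*r^2)
R = g^{ij} R_{ij} = ((1 - r^2)^2/4)(-4/(r^2 - 1)^2) + ((1 - r^2)^2/(4*r^2))(-4*r^2/(r^2 - 1)^2) = -2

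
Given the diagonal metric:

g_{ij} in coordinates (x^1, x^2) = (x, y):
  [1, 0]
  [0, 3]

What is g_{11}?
With x^1 = x, x^2 = y, g_{11} = g_{xx} is the row-1, column-1 entry of the matrix.
g_{11} = 1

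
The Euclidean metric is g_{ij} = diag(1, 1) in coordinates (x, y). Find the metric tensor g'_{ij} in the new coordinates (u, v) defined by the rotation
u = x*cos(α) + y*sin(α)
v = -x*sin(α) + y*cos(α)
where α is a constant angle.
Invert the transformation: x = u*cos(α) - v*sin(α), y = u*sin(α) + v*cos(α)
g'_{ij} = (∂x^k/∂x'^i)(∂x^l/∂x'^j) g_{kl}; with g_{kl} = δ_{kl} this is Σ_k (∂x^k/∂x'^i)(∂x^k/∂x'^j).
Jacobian: ∂x/∂u = cos(α), ∂x/∂v = -sin(α), ∂y/∂u = sin(α), ∂y/∂v = cos(α)
g'_{uu} = (cos(α))(cos(α)) + (sin(α))(sin(α)) = 1
g'_{uv} = (cos(α))(-sin(α)) + (sin(α))(cos(α)) = 0
g'_{vv} = (-sin(α))(-sin(α)) + (cos(α))(cos(α)) = 1
g'_{ij} = diag(1, 1)
The Euclidean metric is invariant under rotations.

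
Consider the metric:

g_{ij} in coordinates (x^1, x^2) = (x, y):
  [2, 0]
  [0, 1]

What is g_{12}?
With x^1 = x, x^2 = y, g_{12} = g_{xy} is the row-1, column-2 entry of the matrix.
g_{12} = 0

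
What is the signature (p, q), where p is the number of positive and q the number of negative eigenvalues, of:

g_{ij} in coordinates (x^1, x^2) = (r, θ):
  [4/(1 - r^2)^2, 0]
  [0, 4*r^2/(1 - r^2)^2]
The metric is diagonal, so its eigenvalues are the diagonal entries: 4/(1 - r^2)^2, 4*r^2/(1 - r^2)^2 (at a generic point, where coordinate-dependent entries are positive).
2 positive, 0 negative.
(2, 0) - Riemannian (positive definite)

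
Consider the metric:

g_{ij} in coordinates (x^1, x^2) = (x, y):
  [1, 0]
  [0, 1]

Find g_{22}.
With x^1 = x, x^2 = y, g_{22} = g_{yy} is the row-2, column-2 entry of the matrix.
g_{22} = 1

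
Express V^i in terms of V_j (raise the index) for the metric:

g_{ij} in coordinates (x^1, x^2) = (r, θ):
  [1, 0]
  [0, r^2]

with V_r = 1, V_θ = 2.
Inverse metric (diagonal): g^{rr} = 1, g^{θθ} = 1/r^2
V^i = g^{ij} V_j:
V^r = (1)(1) + (0)(2) = 1
V^θ = (0)(1) + (1/r^2)(2) = 2/r^2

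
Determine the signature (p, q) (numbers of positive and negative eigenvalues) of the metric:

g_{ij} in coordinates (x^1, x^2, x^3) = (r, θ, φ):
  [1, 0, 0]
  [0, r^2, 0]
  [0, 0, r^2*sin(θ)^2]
The metric is diagonal, so its eigenvalues are the diagonal entries: 1, r^2, r^2*sin(θ)^2 (at a generic point, where coordinate-dependent entries are positive).
3 positive, 0 negative.
(3, 0) - Riemannian (positive definite)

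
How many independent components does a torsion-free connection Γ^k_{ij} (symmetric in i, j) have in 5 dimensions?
Γ^k_{ij} has n choices for the upper index and n(n+1)/2 independent symmetric lower index pairs.
Total = 5 × 5×6/2 = 5 × 15 = 75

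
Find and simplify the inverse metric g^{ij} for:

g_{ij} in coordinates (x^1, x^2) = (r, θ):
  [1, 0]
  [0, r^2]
The metric is diagonal, so g^{ij} is diagonal with entries 1/g_{ii}: diag(1, 1/(r^2)).
g^{ij}:
  [1, 0]
  [0, 1/r^2]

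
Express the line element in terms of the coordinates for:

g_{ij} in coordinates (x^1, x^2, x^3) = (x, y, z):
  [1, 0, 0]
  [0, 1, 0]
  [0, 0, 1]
ds^2 = g_{ij} dx^i dx^j; only the non-zero components contribute.
ds^2 = dx^2 + dy^2 + dz^2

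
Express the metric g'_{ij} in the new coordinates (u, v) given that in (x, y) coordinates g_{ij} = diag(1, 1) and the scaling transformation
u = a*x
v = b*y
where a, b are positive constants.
Invert the transformation: x = u/a, y = v/b
g'_{ij} = (∂x^k/∂x'^i)(∂x^l/∂x'^j) g_{kl}; with g_{kl} = δ_{kl} this is Σ_k (∂x^k/∂x'^i)(∂x^k/∂x'^j).
Jacobian: ∂x/∂u = 1/a, ∂x/∂v = 0, ∂y/∂u = 0, ∂y/∂v = 1/b
g'_{uu} = (1/a)(1/a) + (0)(0) = 1/a^2
g'_{uv} = (1/a)(0) + (0)(1/b) = 0
g'_{vv} = (0)(0) + (1/b)(1/b) = 1/b^2
g'_{ij} = diag(1/a^2, 1/b^2)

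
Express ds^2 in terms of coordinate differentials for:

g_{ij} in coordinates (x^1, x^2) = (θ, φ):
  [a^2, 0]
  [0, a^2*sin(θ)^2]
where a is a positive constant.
ds^2 = g_{ij} dx^i dx^j; only the non-zero components contribute.
ds^2 = a^2 dθ^2 + a^2*sin(θ)^2 dφ^2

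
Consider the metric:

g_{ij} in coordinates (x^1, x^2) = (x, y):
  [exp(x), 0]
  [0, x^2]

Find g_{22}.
With x^1 = x, x^2 = y, g_{22} = g_{yy} is the row-2, column-2 entry of the matrix.
g_{22} = x^2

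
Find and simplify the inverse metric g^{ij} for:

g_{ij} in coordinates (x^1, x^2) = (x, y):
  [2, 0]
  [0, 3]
The metric is diagonal, so g^{ij} is diagonal with entries 1/g_{ii}: diag(1/2, 1/3).
g^{ij}:
  [1/2, 0]
  [0, 1/3]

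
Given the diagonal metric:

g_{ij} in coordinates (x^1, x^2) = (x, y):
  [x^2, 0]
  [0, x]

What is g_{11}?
With x^1 = x, x^2 = y, g_{11} = g_{xx} is the row-1, column-1 entry of the matrix.
g_{11} = x^2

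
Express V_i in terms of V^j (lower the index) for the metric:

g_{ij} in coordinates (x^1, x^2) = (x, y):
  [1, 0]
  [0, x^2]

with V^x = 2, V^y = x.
V_i = g_{ij} V^j:
V_x = (1)(2) + (0)(x) = 2
V_y = (0)(2) + (x^2)(x) = x^3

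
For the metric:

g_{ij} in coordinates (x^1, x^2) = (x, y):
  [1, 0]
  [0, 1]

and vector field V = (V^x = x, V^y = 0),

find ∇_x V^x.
All Christoffel symbols are zero.
∇_x V^x = ∂_x V^x + Γ^x_{x j} V^j
  = (1) + (0)(x) + (0)(0)
  = 1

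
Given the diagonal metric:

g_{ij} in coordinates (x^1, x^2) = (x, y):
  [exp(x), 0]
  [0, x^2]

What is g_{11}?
With x^1 = x, x^2 = y, g_{11} = g_{xx} is the row-1, column-1 entry of the matrix.
g_{11} = exp(x)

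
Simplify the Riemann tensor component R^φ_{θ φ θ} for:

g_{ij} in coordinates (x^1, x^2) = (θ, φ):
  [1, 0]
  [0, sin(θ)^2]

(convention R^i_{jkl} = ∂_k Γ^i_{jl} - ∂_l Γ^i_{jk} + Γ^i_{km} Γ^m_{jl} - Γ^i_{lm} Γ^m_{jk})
Non-zero Christoffel symbols (Γ^k_{ij} = Γ^k_{ji}):
Γ^θ_{φ φ} = -sin(2*θ)/2
Γ^φ_{θ φ} = 1/tan(θ)
R^φ_{θ φ θ} = ∂_φ Γ^φ_{θ θ} - ∂_θ Γ^φ_{θ φ} + Γ^φ_{φ m} Γ^m_{θ θ} - Γ^φ_{θ m} Γ^m_{θ φ}
  = (0) - (-1/sin(θ)^2) + (0) - (1/tan(θ)^2) = 1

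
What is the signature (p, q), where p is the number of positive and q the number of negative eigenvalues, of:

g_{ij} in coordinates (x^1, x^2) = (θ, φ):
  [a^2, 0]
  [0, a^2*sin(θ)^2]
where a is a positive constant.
The metric is diagonal, so its eigenvalues are the diagonal entries: a^2, a^2*sin(θ)^2 (at a generic point, where coordinate-dependent entries are positive).
2 positive, 0 negative.
(2, 0) - Riemannian (positive definite)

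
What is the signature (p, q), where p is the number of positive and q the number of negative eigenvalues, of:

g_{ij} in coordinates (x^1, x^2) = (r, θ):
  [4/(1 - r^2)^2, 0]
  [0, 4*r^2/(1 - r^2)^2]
The metric is diagonal, so its eigenvalues are the diagonal entries: 4/(1 - r^2)^2, 4*r^2/(1 - r^2)^2 (at a generic point, where coordinate-dependent entries are positive).
2 positive, 0 negative.
(2, 0) - Riemannian (positive definite)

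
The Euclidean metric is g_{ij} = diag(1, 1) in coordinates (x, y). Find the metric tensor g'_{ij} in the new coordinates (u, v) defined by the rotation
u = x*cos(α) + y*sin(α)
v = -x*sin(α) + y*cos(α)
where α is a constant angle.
Invert the transformation: x = u*cos(α) - v*sin(α), y = u*sin(α) + v*cos(α)
g'_{ij} = (∂x^k/∂x'^i)(∂x^l/∂x'^j) g_{kl}; with g_{kl} = δ_{kl} this is Σ_k (∂x^k/∂x'^i)(∂x^k/∂x'^j).
Jacobian: ∂x/∂u = cos(α), ∂x/∂v = -sin(α), ∂y/∂u = sin(α), ∂y/∂v = cos(α)
g'_{uu} = (cos(α))(cos(α)) + (sin(α))(sin(α)) = 1
g'_{uv} = (cos(α))(-sin(α)) + (sin(α))(cos(α)) = 0
g'_{vv} = (-sin(α))(-sin(α)) + (cos(α))(cos(α)) = 1
g'_{ij} = diag(1, 1)
The Euclidean metric is invariant under rotations.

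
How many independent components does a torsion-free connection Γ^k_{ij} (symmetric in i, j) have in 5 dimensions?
Γ^k_{ij} has n choices for the upper index and n(n+1)/2 independent symmetric lower index pairs.
Total = 5 × 5×6/2 = 5 × 15 = 75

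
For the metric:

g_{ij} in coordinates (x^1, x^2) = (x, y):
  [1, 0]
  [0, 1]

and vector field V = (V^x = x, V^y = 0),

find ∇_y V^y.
All Christoffel symbols are zero.
∇_y V^y = ∂_y V^y + Γ^y_{y j} V^j
  = (0) + (0)(x) + (0)(0)
  = 0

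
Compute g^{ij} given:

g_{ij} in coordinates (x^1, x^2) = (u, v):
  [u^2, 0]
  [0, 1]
The metric is diagonal, so g^{ij} is diagonal with entries 1/g_{ii}: diag(1/(u^2), 1).
g^{ij}:
  [1/u^2, 0]
  [0, 1]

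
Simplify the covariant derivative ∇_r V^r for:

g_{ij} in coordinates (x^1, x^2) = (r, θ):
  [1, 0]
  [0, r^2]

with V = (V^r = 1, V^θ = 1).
Non-zero Christoffel symbols:
Γ^r_{θ θ} = -r
Γ^θ_{r θ} = 1/r
∇_r V^r = ∂_r V^r + Γ^r_{r j} V^j
  = (0) + (0)(1) + (0)(1)
  = 0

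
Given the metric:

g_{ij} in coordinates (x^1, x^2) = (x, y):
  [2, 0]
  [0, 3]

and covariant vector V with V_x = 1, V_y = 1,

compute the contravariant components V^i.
Inverse metric (diagonal): g^{xx} = 1/2, g^{yy} = 1/3
V^i = g^{ij} V_j:
V^x = (1/2)(1) + (0)(1) = 1/2
V^y = (0)(1) + (1/3)(1) = 1/3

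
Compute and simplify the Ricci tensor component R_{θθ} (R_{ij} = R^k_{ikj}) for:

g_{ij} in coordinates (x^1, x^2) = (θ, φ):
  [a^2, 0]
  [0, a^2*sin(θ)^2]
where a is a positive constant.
Non-zero Christoffel symbols (Γ^k_{ij} = Γ^k_{ji}):
Γ^θ_{φ φ} = -sin(2*θ)/2
Γ^φ_{θ φ} = 1/tan(θ)
R^θ_{θ θ θ} = 0 (a repeated index in an antisymmetric pair)
R^φ_{θ φ θ} = ∂_φ Γ^φ_{θ θ} - ∂_θ Γ^φ_{θ φ} + Γ^φ_{φ m} Γ^m_{θ θ} - Γ^φ_{θ m} Γ^m_{θ φ}
  = (0) - (-1/sin(θ)^2) + (0) - (1/tan(θ)^2) = 1
R_{θθ} = R^θ_{θ θ θ} + R^φ_{θ φ θ} = (0) + (1) = 1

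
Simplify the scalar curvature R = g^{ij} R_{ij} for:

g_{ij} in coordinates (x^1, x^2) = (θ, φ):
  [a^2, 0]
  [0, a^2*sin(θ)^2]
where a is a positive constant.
Non-zero Christoffel symbols (Γ^k_{ij} = Γ^k_{ji}):
Γ^θ_{φ φ} = -sin(2*θ)/2
Γ^φ_{θ φ} = 1/tan(θ)
Ricci tensor (R_{ij} = R^k_{ikj}): R_{θθ} = 1, R_{θφ} = 0, R_{φφ} = sin(θ)^2
Inverse metric: g^{θθ} = 1/a^2, g^{φφ} = 1/(a^2*sin(θ)^2)
R = g^{ij} R_{ij} = (1/a^2)(1) + (1/(a^2*sin(θ)^2))(sin(θ)^2) = 2/a^2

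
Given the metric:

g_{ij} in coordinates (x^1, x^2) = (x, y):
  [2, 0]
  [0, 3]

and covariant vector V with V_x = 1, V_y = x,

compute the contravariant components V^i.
Inverse metric (diagonal): g^{xx} = 1/2, g^{yy} = 1/3
V^i = g^{ij} V_j:
V^x = (1/2)(1) + (0)(x) = 1/2
V^y = (0)(1) + (1/3)(x) = x/3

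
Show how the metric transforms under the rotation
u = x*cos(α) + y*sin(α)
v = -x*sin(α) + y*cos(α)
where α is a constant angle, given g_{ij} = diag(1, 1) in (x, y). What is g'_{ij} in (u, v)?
Invert the transformation: x = u*cos(α) - v*sin(α), y = u*sin(α) + v*cos(α)
g'_{ij} = (∂x^k/∂x'^i)(∂x^l/∂x'^j) g_{kl}; with g_{kl} = δ_{kl} this is Σ_k (∂x^k/∂x'^i)(∂x^k/∂x'^j).
Jacobian: ∂x/∂u = cos(α), ∂x/∂v = -sin(α), ∂y/∂u = sin(α), ∂y/∂v = cos(α)
g'_{uu} = (cos(α))(cos(α)) + (sin(α))(sin(α)) = 1
g'_{uv} = (cos(α))(-sin(α)) + (sin(α))(cos(α)) = 0
g'_{vv} = (-sin(α))(-sin(α)) + (cos(α))(cos(α)) = 1
g'_{ij} = diag(1, 1)
The Euclidean metric is invariant under rotations.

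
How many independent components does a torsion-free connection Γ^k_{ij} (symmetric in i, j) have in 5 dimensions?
Γ^k_{ij} has n choices for the upper index and n(n+1)/2 independent symmetric lower index pairs.
Total = 5 × 5×6/2 = 5 × 15 = 75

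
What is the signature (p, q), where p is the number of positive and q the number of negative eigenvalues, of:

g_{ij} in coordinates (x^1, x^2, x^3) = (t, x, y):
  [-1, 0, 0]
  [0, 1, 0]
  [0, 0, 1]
The metric is diagonal, so its eigenvalues are the diagonal entries: -1, 1, 1 (at a generic point, where coordinate-dependent entries are positive).
2 positive, 1 negative.
(2, 1) - Lorentzian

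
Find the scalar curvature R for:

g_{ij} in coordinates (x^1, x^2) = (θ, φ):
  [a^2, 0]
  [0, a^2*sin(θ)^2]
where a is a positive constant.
Non-zero Christoffel symbols (Γ^k_{ij} = Γ^k_{ji}):
Γ^θ_{φ φ} = -sin(2*θ)/2
Γ^φ_{θ φ} = 1/tan(θ)
Ricci tensor (R_{ij} = R^k_{ikj}): R_{θθ} = 1, R_{θφ} = 0, R_{φφ} = sin(θ)^2
Inverse metric: g^{θθ} = 1/a^2, g^{φφ} = 1/(a^2*sin(θ)^2)
R = g^{ij} R_{ij} = (1/a^2)(1) + (1/(a^2*sin(θ)^2))(sin(θ)^2) = 2/a^2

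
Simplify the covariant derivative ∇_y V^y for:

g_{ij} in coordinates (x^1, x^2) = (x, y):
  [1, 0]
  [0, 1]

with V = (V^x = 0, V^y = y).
All Christoffel symbols are zero.
∇_y V^y = ∂_y V^y + Γ^y_{y j} V^j
  = (1) + (0)(0) + (0)(y)
  = 1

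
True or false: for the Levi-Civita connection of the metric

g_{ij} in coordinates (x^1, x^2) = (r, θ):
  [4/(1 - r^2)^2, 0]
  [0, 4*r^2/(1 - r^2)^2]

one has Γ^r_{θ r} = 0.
Γ^r_{θ r} = (1/2) g^{rr} (∂_θ g_{rr} + ∂_r g_{rθ} - ∂_r g_{θr}) = (1/2)((1 - r^2)^2/4)((0) + (0) - (0)) = 0
This equals the proposed value 0.
True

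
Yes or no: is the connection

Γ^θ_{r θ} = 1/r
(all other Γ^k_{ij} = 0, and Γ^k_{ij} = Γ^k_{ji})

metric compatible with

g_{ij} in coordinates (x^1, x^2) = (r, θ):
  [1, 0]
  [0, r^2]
Using ∇_k g_{ij} = ∂_k g_{ij} - Γ^m_{ki} g_{mj} - Γ^m_{kj} g_{im}:
∇_θ g_{rθ} = (0) - (r) - (0) = -r ≠ 0
So the connection is not metric compatible (it is not the Levi-Civita connection).
No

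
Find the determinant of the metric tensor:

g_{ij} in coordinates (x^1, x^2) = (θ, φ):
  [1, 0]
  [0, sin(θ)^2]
For a 2×2 metric: det(g) = g_{11}·g_{22} - g_{12}·g_{21}
= (1)·(sin(θ)^2) - (0)·(0)
= sin(θ)^2 - 0
det(g) = sin(θ)^2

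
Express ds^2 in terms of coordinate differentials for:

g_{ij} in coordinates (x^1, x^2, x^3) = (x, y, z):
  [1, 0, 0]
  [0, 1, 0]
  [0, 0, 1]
ds^2 = g_{ij} dx^i dx^j; only the non-zero components contribute.
ds^2 = dx^2 + dy^2 + dz^2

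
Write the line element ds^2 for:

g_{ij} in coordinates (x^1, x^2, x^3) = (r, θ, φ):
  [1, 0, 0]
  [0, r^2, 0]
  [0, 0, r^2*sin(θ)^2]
ds^2 = g_{ij} dx^i dx^j; only the non-zero components contribute.
ds^2 = dr^2 + r^2 dθ^2 + r^2*sin(θ)^2 dφ^2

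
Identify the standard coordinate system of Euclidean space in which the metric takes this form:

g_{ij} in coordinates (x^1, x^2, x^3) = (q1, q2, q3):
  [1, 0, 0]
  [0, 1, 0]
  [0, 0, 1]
All components are constant and the metric is the identity, i.e. orthonormal rectilinear coordinates.
Cartesian (3D) coordinates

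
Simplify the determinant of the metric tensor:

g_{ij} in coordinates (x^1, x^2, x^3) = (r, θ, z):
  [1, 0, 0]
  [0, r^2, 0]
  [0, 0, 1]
Diagonal metric: det(g) = g_{11}·g_{22}·g_{33}
= (1)·(r^2)·(1)
det(g) = r^2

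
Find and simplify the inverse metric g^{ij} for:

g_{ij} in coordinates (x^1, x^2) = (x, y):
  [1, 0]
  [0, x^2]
The metric is diagonal, so g^{ij} is diagonal with entries 1/g_{ii}: diag(1, 1/(x^2)).
g^{ij}:
  [1, 0]
  [0, 1/x^2]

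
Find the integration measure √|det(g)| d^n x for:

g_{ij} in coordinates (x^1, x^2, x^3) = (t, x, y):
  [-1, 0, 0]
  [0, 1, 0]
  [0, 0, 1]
det(g) = -1
√|det(g)| = 1
Volume element: dV = 1 dt dx dy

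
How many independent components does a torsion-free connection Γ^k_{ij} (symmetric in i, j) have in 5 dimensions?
Γ^k_{ij} has n choices for the upper index and n(n+1)/2 independent symmetric lower index pairs.
Total = 5 × 5×6/2 = 5 × 15 = 75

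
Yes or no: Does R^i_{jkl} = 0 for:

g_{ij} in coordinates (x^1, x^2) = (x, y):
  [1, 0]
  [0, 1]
All metric components are constant, so every Christoffel symbol vanishes and R^i_{jkl} = 0.
Yes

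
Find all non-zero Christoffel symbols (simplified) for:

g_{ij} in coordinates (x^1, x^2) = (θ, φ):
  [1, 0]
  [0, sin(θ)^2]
Using Γ^k_{ij} = (1/2) g^{km} (∂_i g_{mj} + ∂_j g_{mi} - ∂_m g_{ij}); the metric is diagonal, so only the m = k term contributes.
Non-zero symbols (using the symmetry Γ^k_{ij} = Γ^k_{ji}):
Γ^θ_{φ φ} = (1/2) g^{θθ} (∂_φ g_{θφ} + ∂_φ g_{θφ} - ∂_θ g_{φφ}) = (1/2)(1)((0) + (0) - (sin(2*θ))) = -sin(2*θ)/2
Γ^φ_{θ φ} = (1/2) g^{φφ} (∂_θ g_{φφ} + ∂_φ g_{φθ} - ∂_φ g_{θφ}) = (1/2)(1/sin(θ)^2)((sin(2*θ)) + (0) - (0)) = 1/tan(θ)
All other Christoffel symbols are zero.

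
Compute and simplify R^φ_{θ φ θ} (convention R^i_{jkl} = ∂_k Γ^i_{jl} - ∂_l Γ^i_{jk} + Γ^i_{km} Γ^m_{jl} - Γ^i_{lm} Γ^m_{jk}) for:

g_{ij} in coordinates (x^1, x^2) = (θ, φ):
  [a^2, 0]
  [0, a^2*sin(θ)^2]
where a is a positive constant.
Non-zero Christoffel symbols (Γ^k_{ij} = Γ^k_{ji}):
Γ^θ_{φ φ} = -sin(2*θ)/2
Γ^φ_{θ φ} = 1/tan(θ)
R^φ_{θ φ θ} = ∂_φ Γ^φ_{θ θ} - ∂_θ Γ^φ_{θ φ} + Γ^φ_{φ m} Γ^m_{θ θ} - Γ^φ_{θ m} Γ^m_{θ φ}
  = (0) - (-1/sin(θ)^2) + (0) - (1/tan(θ)^2) = 1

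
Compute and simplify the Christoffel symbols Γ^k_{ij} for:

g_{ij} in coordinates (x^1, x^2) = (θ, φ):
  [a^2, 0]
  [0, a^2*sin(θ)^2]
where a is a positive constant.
Using Γ^k_{ij} = (1/2) g^{km} (∂_i g_{mj} + ∂_j g_{mi} - ∂_m g_{ij}); the metric is diagonal, so only the m = k term contributes.
Non-zero symbols (using the symmetry Γ^k_{ij} = Γ^k_{ji}):
Γ^θ_{φ φ} = (1/2) g^{θθ} (∂_φ g_{θφ} + ∂_φ g_{θφ} - ∂_θ g_{φφ}) = (1/2)(1/a^2)((0) + (0) - (a^2*sin(2*θ))) = -sin(2*θ)/2
Γ^φ_{θ φ} = (1/2) g^{φφ} (∂_θ g_{φφ} + ∂_φ g_{φθ} - ∂_φ g_{θφ}) = (1/2)(1/(a^2*sin(θ)^2))((a^2*sin(2*θ)) + (0) - (0)) = 1/tan(θ)
All other Christoffel symbols are zero.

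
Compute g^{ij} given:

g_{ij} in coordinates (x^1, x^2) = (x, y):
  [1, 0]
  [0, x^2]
The metric is diagonal, so g^{ij} is diagonal with entries 1/g_{ii}: diag(1, 1/(x^2)).
g^{ij}:
  [1, 0]
  [0, 1/x^2]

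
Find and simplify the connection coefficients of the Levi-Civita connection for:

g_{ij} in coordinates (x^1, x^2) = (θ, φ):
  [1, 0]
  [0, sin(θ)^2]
Using Γ^k_{ij} = (1/2) g^{km} (∂_i g_{mj} + ∂_j g_{mi} - ∂_m g_{ij}); the metric is diagonal, so only the m = k term contributes.
Non-zero symbols (using the symmetry Γ^k_{ij} = Γ^k_{ji}):
Γ^θ_{φ φ} = (1/2) g^{θθ} (∂_φ g_{θφ} + ∂_φ g_{θφ} - ∂_θ g_{φφ}) = (1/2)(1)((0) + (0) - (sin(2*θ))) = -sin(2*θ)/2
Γ^φ_{θ φ} = (1/2) g^{φφ} (∂_θ g_{φφ} + ∂_φ g_{φθ} - ∂_φ g_{θφ}) = (1/2)(1/sin(θ)^2)((sin(2*θ)) + (0) - (0)) = 1/tan(θ)
All other Christoffel symbols are zero.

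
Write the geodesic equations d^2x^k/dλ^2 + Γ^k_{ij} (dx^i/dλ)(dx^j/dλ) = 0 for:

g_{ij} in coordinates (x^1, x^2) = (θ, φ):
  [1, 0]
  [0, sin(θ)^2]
Geodesic equation: d^2x^k/dλ^2 + Γ^k_{ij} (dx^i/dλ)(dx^j/dλ) = 0.
Non-zero Christoffel symbols:
Γ^θ_{φ φ} = -sin(2*θ)/2
Γ^φ_{θ φ} = 1/tan(θ)
Substituting (the symmetric pair Γ^k_{ij}, Γ^k_{ji} combines into a factor 2):
d^2θ/dλ^2 - (sin(2*θ)/2) (dφ/dλ)^2 = 0
d^2φ/dλ^2 + (2/tan(θ)) (dθ/dλ)(dφ/dλ) = 0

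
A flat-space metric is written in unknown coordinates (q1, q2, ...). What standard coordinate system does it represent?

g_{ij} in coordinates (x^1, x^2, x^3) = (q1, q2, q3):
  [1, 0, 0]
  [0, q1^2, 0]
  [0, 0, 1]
The line element ds^2 = dq1^2 + q1^2 dq2^2 + dq3^2 is dr^2 + r^2 dθ^2 + dz^2 with q1 = r, q2 = θ, q3 = z.
cylindrical coordinates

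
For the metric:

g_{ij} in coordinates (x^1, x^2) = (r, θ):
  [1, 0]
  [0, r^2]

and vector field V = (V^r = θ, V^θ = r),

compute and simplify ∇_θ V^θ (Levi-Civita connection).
Non-zero Christoffel symbols:
Γ^r_{θ θ} = -r
Γ^θ_{r θ} = 1/r
∇_θ V^θ = ∂_θ V^θ + Γ^θ_{θ j} V^j
  = (0) + (1/r)(θ) + (0)(r)
  = θ/r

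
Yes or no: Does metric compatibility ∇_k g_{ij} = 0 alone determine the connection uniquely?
One also needs vanishing torsion; metric compatibility plus torsion-freeness singles out the Levi-Civita connection.
No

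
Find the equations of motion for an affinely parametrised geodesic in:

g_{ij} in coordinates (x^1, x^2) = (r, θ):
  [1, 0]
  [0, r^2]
Geodesic equation: d^2x^k/dλ^2 + Γ^k_{ij} (dx^i/dλ)(dx^j/dλ) = 0.
Non-zero Christoffel symbols:
Γ^r_{θ θ} = -r
Γ^θ_{r θ} = 1/r
Substituting (the symmetric pair Γ^k_{ij}, Γ^k_{ji} combines into a factor 2):
d^2r/dλ^2 - r (dθ/dλ)^2 = 0
d^2θ/dλ^2 + (2/r) (dr/dλ)(dθ/dλ) = 0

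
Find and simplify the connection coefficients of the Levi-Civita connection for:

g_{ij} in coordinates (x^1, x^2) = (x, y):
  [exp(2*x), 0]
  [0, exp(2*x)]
Using Γ^k_{ij} = (1/2) g^{km} (∂_i g_{mj} + ∂_j g_{mi} - ∂_m g_{ij}); the metric is diagonal, so only the m = k term contributes.
Non-zero symbols (using the symmetry Γ^k_{ij} = Γ^k_{ji}):
Γ^x_{x x} = (1/2) g^{xx} (∂_x g_{xx} + ∂_x g_{xx} - ∂_x g_{xx}) = (1/2)(exp(-2*x))((2*exp(2*x)) + (2*exp(2*x)) - (2*exp(2*x))) = 1
Γ^x_{y y} = (1/2) g^{xx} (∂_y g_{xy} + ∂_y g_{xy} - ∂_x g_{yy}) = (1/2)(exp(-2*x))((0) + (0) - (2*exp(2*x))) = -1
Γ^y_{x y} = (1/2) g^{yy} (∂_x g_{yy} + ∂_y g_{yx} - ∂_y g_{xy}) = (1/2)(exp(-2*x))((2*exp(2*x)) + (0) - (0)) = 1
All other Christoffel symbols are zero.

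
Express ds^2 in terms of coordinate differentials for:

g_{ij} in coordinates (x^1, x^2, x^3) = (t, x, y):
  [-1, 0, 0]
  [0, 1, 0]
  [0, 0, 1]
ds^2 = g_{ij} dx^i dx^j; only the non-zero components contribute.
ds^2 = -dt^2 + dx^2 + dy^2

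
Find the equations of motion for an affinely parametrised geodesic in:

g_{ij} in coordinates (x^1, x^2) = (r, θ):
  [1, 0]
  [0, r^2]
Geodesic equation: d^2x^k/dλ^2 + Γ^k_{ij} (dx^i/dλ)(dx^j/dλ) = 0.
Non-zero Christoffel symbols:
Γ^r_{θ θ} = -r
Γ^θ_{r θ} = 1/r
Substituting (the symmetric pair Γ^k_{ij}, Γ^k_{ji} combines into a factor 2):
d^2r/dλ^2 - r (dθ/dλ)^2 = 0
d^2θ/dλ^2 + (2/r) (dr/dλ)(dθ/dλ) = 0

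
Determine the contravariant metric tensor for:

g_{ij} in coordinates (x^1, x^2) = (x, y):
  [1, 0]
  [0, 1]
The metric is diagonal, so g^{ij} is diagonal with entries 1/g_{ii}: diag(1, 1).
g^{ij}:
  [1, 0]
  [0, 1]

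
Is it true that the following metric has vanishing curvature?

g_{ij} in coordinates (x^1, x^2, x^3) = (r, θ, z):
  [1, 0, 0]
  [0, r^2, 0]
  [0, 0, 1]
Non-zero Christoffel symbols:
Γ^r_{θ θ} = -r
Γ^θ_{r θ} = 1/r
Ricci tensor: R_{rr} = 0, R_{rθ} = 0, R_{rz} = 0, R_{θθ} = 0, R_{θz} = 0, R_{zz} = 0
All R_{ij} vanish; in 3 dimensions the Riemann tensor is fully determined by the Ricci tensor, so R^i_{jkl} = 0: the metric is flat (curvilinear coordinates on flat space).
Yes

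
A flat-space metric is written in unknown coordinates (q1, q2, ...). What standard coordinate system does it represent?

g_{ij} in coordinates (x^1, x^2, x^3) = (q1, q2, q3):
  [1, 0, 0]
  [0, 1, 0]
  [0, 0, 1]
All components are constant and the metric is the identity, i.e. orthonormal rectilinear coordinates.
Cartesian (3D) coordinates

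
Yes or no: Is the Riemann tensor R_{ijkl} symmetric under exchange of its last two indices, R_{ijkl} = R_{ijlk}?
It is antisymmetric in the last pair: R_{ijkl} = -R_{ijlk}.
No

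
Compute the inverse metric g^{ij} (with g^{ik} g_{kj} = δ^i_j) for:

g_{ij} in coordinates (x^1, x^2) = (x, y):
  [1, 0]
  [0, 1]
The metric is diagonal, so g^{ij} is diagonal with entries 1/g_{ii}: diag(1, 1).
g^{ij}:
  [1, 0]
  [0, 1]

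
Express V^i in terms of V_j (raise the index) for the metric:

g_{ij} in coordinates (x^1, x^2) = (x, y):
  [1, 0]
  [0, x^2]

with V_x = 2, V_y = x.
Inverse metric (diagonal): g^{xx} = 1, g^{yy} = 1/x^2
V^i = g^{ij} V_j:
V^x = (1)(2) + (0)(x) = 2
V^y = (0)(2) + (1/x^2)(x) = 1/x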